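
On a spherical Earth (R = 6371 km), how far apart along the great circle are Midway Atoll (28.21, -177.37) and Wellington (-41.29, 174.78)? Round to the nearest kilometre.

7770 km

Δλ = 174.78 − -177.37 = 352.15°; wrapped into (−180°, 180°]: -7.85°.
Δφ = -41.29 − 28.21 = -69.50°.
a = sin²(Δφ/2) + cos φ₁ · cos φ₂ · sin²(Δλ/2) = 0.327999.
c = 2·atan2(√a, √(1−a)) = 1.21962 rad → d = 6371·c ≈ 7770.20 km.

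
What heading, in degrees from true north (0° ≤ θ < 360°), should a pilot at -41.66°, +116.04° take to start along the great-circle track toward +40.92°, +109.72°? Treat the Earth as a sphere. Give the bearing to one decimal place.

355.2°

Δλ = 109.72 − 116.04 = -6.32°.
θ = atan2( sin Δλ · cos φ₂ , cos φ₁ · sin φ₂ − sin φ₁ · cos φ₂ · cos Δλ )
  = atan2(-0.08318, 0.98857) = -4.810° → normalised to [0°, 360°): 355.190°.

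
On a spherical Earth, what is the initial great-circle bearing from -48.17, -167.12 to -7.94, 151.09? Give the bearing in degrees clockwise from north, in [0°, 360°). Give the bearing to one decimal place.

304.8°

Δλ = 151.09 − -167.12 = 318.21°; wrapped into (−180°, 180°]: -41.79°.
θ = atan2( sin Δλ · cos φ₂ , cos φ₁ · sin φ₂ − sin φ₁ · cos φ₂ · cos Δλ )
  = atan2(-0.66001, 0.45811) = -55.236° → normalised to [0°, 360°): 304.764°.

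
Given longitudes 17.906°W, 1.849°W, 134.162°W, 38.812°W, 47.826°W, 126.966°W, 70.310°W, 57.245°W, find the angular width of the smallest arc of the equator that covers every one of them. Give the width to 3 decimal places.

132.313°

Sort the longitudes: -134.162°, -126.966°, -70.310°, -57.245°, -47.826°, -38.812°, -17.906°, -1.849°.
Eastward gaps between consecutive values (wrapping around): 7.196°, 56.656°, 13.065°, 9.419°, 9.014°, 20.906°, 16.057°, 227.687°.
Largest gap = 227.687° ⇒ minimal covering band is its complement: 360° − 227.687° = 132.313°.
Band runs from -134.162° eastward to -1.849°.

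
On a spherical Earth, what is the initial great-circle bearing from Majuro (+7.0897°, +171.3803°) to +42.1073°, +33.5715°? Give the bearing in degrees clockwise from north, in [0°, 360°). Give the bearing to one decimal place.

325.8°

Δλ = 33.5715 − 171.3803 = -137.8088°.
θ = atan2( sin Δλ · cos φ₂ , cos φ₁ · sin φ₂ − sin φ₁ · cos φ₂ · cos Δλ )
  = atan2(-0.49826, 0.73324) = -34.197° → normalised to [0°, 360°): 325.803°.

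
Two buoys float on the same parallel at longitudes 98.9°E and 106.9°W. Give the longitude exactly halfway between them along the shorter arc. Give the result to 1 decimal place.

176.0°E

Signed shortest Δλ from +98.9° to -106.9° is +154.2°.
Midpoint longitude = +98.9° + (+154.2°)/2 = +98.9° + 77.1° = +176.0°.
(The naïve average (+98.9 + -106.9)/2 = -4.0° is on the wrong side of the globe.)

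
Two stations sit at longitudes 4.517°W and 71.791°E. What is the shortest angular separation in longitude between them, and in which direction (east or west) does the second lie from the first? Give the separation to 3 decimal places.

Raw difference: 71.791 − -4.517 = 76.308°.
Normalise into (−180°, 180°]: 76.308° stays 76.308°.
Positive ⇒ the second point lies to the east; separation 76.308°.

76.308° east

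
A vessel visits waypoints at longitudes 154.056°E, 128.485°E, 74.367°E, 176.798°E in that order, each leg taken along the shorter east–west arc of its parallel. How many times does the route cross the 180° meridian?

0

Leg 1: +154.056° → +128.485°, shortest Δλ = -25.571° (west) — does not cross 180°.
Leg 2: +128.485° → +74.367°, shortest Δλ = -54.118° (west) — does not cross 180°.
Leg 3: +74.367° → +176.798°, shortest Δλ = 102.431° (east) — does not cross 180°.
Total crossings: 0.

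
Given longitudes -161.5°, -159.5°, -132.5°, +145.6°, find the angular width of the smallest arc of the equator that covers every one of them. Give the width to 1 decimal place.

Sort the longitudes: -161.5°, -159.5°, -132.5°, +145.6°.
Eastward gaps between consecutive values (wrapping around): 2.0°, 27.0°, 278.1°, 52.9°.
Largest gap = 278.1° ⇒ minimal covering band is its complement: 360° − 278.1° = 81.9°.
Band runs from +145.6° eastward to -132.5°, crossing the antimeridian.

81.9°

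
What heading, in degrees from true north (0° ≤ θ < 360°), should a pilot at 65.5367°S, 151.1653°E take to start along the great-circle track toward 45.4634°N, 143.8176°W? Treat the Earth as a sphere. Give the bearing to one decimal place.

48.4°

Δλ = -143.8176 − 151.1653 = -294.9829°; wrapped into (−180°, 180°]: 65.0171°.
θ = atan2( sin Δλ · cos φ₂ , cos φ₁ · sin φ₂ − sin φ₁ · cos φ₂ · cos Δλ )
  = atan2(0.63574, 0.56481) = 48.381° → normalised to [0°, 360°): 48.381°.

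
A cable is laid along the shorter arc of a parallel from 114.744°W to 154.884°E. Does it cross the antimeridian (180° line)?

Naïve |154.884 − -114.744| = 269.628° > 180°, so the shorter arc goes the other way round — across 180°.
Signed shortest Δλ = ((154.884 − -114.744 + 180) mod 360) − 180 = -90.372°.
Going west by 90.372° from -114.744° passes through 180° before reaching +154.884°.

Yes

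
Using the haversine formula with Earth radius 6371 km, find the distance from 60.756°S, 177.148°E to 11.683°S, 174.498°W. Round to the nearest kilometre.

5499 km

Δλ = -174.498 − 177.148 = -351.646°; wrapped into (−180°, 180°]: 8.354°.
Δφ = -11.683 − -60.756 = 49.073°.
a = sin²(Δφ/2) + cos φ₁ · cos φ₂ · sin²(Δλ/2) = 0.174990.
c = 2·atan2(√a, √(1−a)) = 0.86318 rad → d = 6371·c ≈ 5499.35 km.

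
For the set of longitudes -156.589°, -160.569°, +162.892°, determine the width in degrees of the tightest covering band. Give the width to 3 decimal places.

40.519°

Sort the longitudes: -160.569°, -156.589°, +162.892°.
Eastward gaps between consecutive values (wrapping around): 3.980°, 319.481°, 36.539°.
Largest gap = 319.481° ⇒ minimal covering band is its complement: 360° − 319.481° = 40.519°.
Band runs from +162.892° eastward to -156.589°, crossing the antimeridian.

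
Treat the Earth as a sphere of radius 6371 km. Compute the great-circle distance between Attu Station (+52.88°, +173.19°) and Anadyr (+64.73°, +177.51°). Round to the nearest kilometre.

1340 km

Δλ = 177.51 − 173.19 = 4.32°.
Δφ = 64.73 − 52.88 = 11.85°.
a = sin²(Δφ/2) + cos φ₁ · cos φ₂ · sin²(Δλ/2) = 0.011022.
c = 2·atan2(√a, √(1−a)) = 0.21036 rad → d = 6371·c ≈ 1340.18 km.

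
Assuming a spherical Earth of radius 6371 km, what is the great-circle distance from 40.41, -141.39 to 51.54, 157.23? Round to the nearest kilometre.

4752 km

Δλ = 157.23 − -141.39 = 298.62°; wrapped into (−180°, 180°]: -61.38°.
Δφ = 51.54 − 40.41 = 11.13°.
a = sin²(Δφ/2) + cos φ₁ · cos φ₂ · sin²(Δλ/2) = 0.132773.
c = 2·atan2(√a, √(1−a)) = 0.74593 rad → d = 6371·c ≈ 4752.34 km.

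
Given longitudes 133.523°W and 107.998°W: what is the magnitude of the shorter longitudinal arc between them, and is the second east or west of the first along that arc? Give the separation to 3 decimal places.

25.525° east

Raw difference: -107.998 − -133.523 = 25.525°.
Normalise into (−180°, 180°]: 25.525° stays 25.525°.
Positive ⇒ the second point lies to the east; separation 25.525°.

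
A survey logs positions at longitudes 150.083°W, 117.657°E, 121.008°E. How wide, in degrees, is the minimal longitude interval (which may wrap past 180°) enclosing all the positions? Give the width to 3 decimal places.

92.260°

Sort the longitudes: -150.083°, +117.657°, +121.008°.
Eastward gaps between consecutive values (wrapping around): 267.740°, 3.351°, 88.909°.
Largest gap = 267.740° ⇒ minimal covering band is its complement: 360° − 267.740° = 92.260°.
Band runs from +117.657° eastward to -150.083°, crossing the antimeridian.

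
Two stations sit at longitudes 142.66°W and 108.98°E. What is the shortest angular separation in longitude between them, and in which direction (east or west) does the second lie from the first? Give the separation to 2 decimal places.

Raw difference: 108.98 − -142.66 = 251.64°.
Normalise into (−180°, 180°]: 251.64° − 360° = -108.36°.
Negative ⇒ the second point lies to the west; separation 108.36°.

108.36° west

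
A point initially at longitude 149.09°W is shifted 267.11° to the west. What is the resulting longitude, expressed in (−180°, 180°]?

56.20°W

Start at -149.09°; shift −267.11° → -416.20°.
-416.20° lies outside (−180°, 180°]; add 360° → -56.20°.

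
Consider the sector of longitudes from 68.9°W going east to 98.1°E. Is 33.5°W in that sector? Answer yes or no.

Yes

Band width going east from -68.9° to +98.1°: ((98.1 − -68.9) mod 360) = 167.0°.
Offset of -33.5° east of the west edge: ((-33.5 − -68.9) mod 360) = 35.4°.
35.4° ≤ 167.0° ⇒ inside.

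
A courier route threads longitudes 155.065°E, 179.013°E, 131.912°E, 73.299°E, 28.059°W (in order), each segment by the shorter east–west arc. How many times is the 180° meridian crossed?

Leg 1: +155.065° → +179.013°, shortest Δλ = 23.948° (east) — does not cross 180°.
Leg 2: +179.013° → +131.912°, shortest Δλ = -47.101° (west) — does not cross 180°.
Leg 3: +131.912° → +73.299°, shortest Δλ = -58.613° (west) — does not cross 180°.
Leg 4: +73.299° → -28.059°, shortest Δλ = -101.358° (west) — does not cross 180°.
Total crossings: 0.

0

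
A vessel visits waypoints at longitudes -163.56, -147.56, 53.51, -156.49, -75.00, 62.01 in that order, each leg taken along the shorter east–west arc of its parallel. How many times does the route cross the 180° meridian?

2

Leg 1: -163.56° → -147.56°, shortest Δλ = 16.0° (east) — does not cross 180°.
Leg 2: -147.56° → +53.51°, shortest Δλ = -158.93° (west) — crosses 180°.
Leg 3: +53.51° → -156.49°, shortest Δλ = 150.0° (east) — crosses 180°.
Leg 4: -156.49° → -75.00°, shortest Δλ = 81.49° (east) — does not cross 180°.
Leg 5: -75.00° → +62.01°, shortest Δλ = 137.01° (east) — does not cross 180°.
Total crossings: 2.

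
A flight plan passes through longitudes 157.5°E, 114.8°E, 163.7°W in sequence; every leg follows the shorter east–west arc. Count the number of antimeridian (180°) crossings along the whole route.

Leg 1: +157.5° → +114.8°, shortest Δλ = -42.7° (west) — does not cross 180°.
Leg 2: +114.8° → -163.7°, shortest Δλ = 81.5° (east) — crosses 180°.
Total crossings: 1.

1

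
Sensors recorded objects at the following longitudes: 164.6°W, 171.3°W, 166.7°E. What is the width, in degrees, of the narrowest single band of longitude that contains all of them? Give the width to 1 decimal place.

28.7°

Sort the longitudes: -171.3°, -164.6°, +166.7°.
Eastward gaps between consecutive values (wrapping around): 6.7°, 331.3°, 22.0°.
Largest gap = 331.3° ⇒ minimal covering band is its complement: 360° − 331.3° = 28.7°.
Band runs from +166.7° eastward to -164.6°, crossing the antimeridian.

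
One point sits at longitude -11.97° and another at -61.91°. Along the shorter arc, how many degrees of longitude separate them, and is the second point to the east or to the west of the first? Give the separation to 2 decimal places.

Raw difference: -61.91 − -11.97 = -49.94°.
Normalise into (−180°, 180°]: -49.94° stays -49.94°.
Negative ⇒ the second point lies to the west; separation 49.94°.

49.94° west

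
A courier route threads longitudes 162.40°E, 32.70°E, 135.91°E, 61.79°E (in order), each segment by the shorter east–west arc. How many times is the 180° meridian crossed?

Leg 1: +162.40° → +32.70°, shortest Δλ = -129.7° (west) — does not cross 180°.
Leg 2: +32.70° → +135.91°, shortest Δλ = 103.21° (east) — does not cross 180°.
Leg 3: +135.91° → +61.79°, shortest Δλ = -74.12° (west) — does not cross 180°.
Total crossings: 0.

0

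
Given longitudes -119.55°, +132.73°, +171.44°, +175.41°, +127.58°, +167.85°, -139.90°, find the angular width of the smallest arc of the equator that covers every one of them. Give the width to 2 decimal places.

112.87°

Sort the longitudes: -139.90°, -119.55°, +127.58°, +132.73°, +167.85°, +171.44°, +175.41°.
Eastward gaps between consecutive values (wrapping around): 20.35°, 247.13°, 5.15°, 35.12°, 3.59°, 3.97°, 44.69°.
Largest gap = 247.13° ⇒ minimal covering band is its complement: 360° − 247.13° = 112.87°.
Band runs from +127.58° eastward to -119.55°, crossing the antimeridian.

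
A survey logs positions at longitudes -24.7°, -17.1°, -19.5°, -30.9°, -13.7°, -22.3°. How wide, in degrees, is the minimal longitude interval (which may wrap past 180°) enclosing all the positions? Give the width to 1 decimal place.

17.2°

Sort the longitudes: -30.9°, -24.7°, -22.3°, -19.5°, -17.1°, -13.7°.
Eastward gaps between consecutive values (wrapping around): 6.2°, 2.4°, 2.8°, 2.4°, 3.4°, 342.8°.
Largest gap = 342.8° ⇒ minimal covering band is its complement: 360° − 342.8° = 17.2°.
Band runs from -30.9° eastward to -13.7°.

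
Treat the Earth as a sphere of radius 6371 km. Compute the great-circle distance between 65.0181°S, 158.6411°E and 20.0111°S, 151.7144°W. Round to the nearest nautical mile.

Δλ = -151.7144 − 158.6411 = -310.3555°; wrapped into (−180°, 180°]: 49.6445°.
Δφ = -20.0111 − -65.0181 = 45.0070°.
a = sin²(Δφ/2) + cos φ₁ · cos φ₂ · sin²(Δλ/2) = 0.216426.
c = 2·atan2(√a, √(1−a)) = 0.96776 rad → d = 6371·c ≈ 6165.59 km ≈ 3329.15 nmi.

3329 nmi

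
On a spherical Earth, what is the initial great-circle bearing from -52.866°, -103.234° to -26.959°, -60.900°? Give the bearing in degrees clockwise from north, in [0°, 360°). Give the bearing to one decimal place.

67.3°

Δλ = -60.900 − -103.234 = 42.334°.
θ = atan2( sin Δλ · cos φ₂ , cos φ₁ · sin φ₂ − sin φ₁ · cos φ₂ · cos Δλ )
  = atan2(0.60027, 0.25161) = 67.258° → normalised to [0°, 360°): 67.258°.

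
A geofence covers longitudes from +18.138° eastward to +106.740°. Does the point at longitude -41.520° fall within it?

Band width going east from +18.138° to +106.740°: ((106.740 − 18.138) mod 360) = 88.602°.
Offset of -41.520° east of the west edge: ((-41.520 − 18.138) mod 360) = 300.342°.
300.342° > 88.602° ⇒ outside.

No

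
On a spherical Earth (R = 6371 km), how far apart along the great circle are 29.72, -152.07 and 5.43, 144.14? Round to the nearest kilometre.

7184 km

Δλ = 144.14 − -152.07 = 296.21°; wrapped into (−180°, 180°]: -63.79°.
Δφ = 5.43 − 29.72 = -24.29°.
a = sin²(Δφ/2) + cos φ₁ · cos φ₂ · sin²(Δλ/2) = 0.285621.
c = 2·atan2(√a, √(1−a)) = 1.12768 rad → d = 6371·c ≈ 7184.44 km.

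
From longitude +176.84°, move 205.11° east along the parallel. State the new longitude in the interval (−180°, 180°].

Start at +176.84°; shift +205.11° → +381.95°.
+381.95° lies outside (−180°, 180°]; subtract 360° → +21.95°.

+21.95°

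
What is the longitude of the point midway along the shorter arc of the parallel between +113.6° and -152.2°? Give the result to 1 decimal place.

+160.7°

Signed shortest Δλ from +113.6° to -152.2° is +94.2°.
Midpoint longitude = +113.6° + (+94.2°)/2 = +113.6° + 47.1° = +160.7°.
(The naïve average (+113.6 + -152.2)/2 = -19.3° is on the wrong side of the globe.)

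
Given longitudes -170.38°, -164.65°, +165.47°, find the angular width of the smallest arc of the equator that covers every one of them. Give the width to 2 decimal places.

29.88°

Sort the longitudes: -170.38°, -164.65°, +165.47°.
Eastward gaps between consecutive values (wrapping around): 5.73°, 330.12°, 24.15°.
Largest gap = 330.12° ⇒ minimal covering band is its complement: 360° − 330.12° = 29.88°.
Band runs from +165.47° eastward to -164.65°, crossing the antimeridian.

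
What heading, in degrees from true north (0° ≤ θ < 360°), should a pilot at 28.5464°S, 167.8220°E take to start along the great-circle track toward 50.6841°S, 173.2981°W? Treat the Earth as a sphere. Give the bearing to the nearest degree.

152°

Δλ = -173.2981 − 167.8220 = -341.1201°; wrapped into (−180°, 180°]: 18.8799°.
θ = atan2( sin Δλ · cos φ₂ , cos φ₁ · sin φ₂ − sin φ₁ · cos φ₂ · cos Δλ )
  = atan2(0.20502, -0.39312) = 152.457° → normalised to [0°, 360°): 152.457°.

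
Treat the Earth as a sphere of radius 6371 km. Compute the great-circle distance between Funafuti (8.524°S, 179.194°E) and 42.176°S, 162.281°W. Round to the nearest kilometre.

Δλ = -162.281 − 179.194 = -341.475°; wrapped into (−180°, 180°]: 18.525°.
Δφ = -42.176 − -8.524 = -33.652°.
a = sin²(Δφ/2) + cos φ₁ · cos φ₂ · sin²(Δλ/2) = 0.102778.
c = 2·atan2(√a, √(1−a)) = 0.65271 rad → d = 6371·c ≈ 4158.39 km.

4158 km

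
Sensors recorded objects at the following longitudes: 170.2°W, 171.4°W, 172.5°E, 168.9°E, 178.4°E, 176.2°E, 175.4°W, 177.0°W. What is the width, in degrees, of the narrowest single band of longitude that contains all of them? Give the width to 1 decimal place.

Sort the longitudes: -177.0°, -175.4°, -171.4°, -170.2°, +168.9°, +172.5°, +176.2°, +178.4°.
Eastward gaps between consecutive values (wrapping around): 1.6°, 4.0°, 1.2°, 339.1°, 3.6°, 3.7°, 2.2°, 4.6°.
Largest gap = 339.1° ⇒ minimal covering band is its complement: 360° − 339.1° = 20.9°.
Band runs from +168.9° eastward to -170.2°, crossing the antimeridian.

20.9°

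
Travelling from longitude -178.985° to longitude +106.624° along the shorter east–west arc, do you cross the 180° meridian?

Naïve |106.624 − -178.985| = 285.609° > 180°, so the shorter arc goes the other way round — across 180°.
Signed shortest Δλ = ((106.624 − -178.985 + 180) mod 360) − 180 = -74.391°.
Going west by 74.391° from -178.985° passes through 180° before reaching +106.624°.

Yes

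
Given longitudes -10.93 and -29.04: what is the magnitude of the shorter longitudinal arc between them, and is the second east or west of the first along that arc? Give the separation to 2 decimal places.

Raw difference: -29.04 − -10.93 = -18.11°.
Normalise into (−180°, 180°]: -18.11° stays -18.11°.
Negative ⇒ the second point lies to the west; separation 18.11°.

18.11° west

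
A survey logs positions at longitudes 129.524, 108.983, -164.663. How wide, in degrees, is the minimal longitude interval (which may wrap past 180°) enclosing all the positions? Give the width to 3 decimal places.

Sort the longitudes: -164.663°, +108.983°, +129.524°.
Eastward gaps between consecutive values (wrapping around): 273.646°, 20.541°, 65.813°.
Largest gap = 273.646° ⇒ minimal covering band is its complement: 360° − 273.646° = 86.354°.
Band runs from +108.983° eastward to -164.663°, crossing the antimeridian.

86.354°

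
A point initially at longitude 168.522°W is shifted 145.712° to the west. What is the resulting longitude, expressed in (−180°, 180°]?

45.766°E

Start at -168.522°; shift −145.712° → -314.234°.
-314.234° lies outside (−180°, 180°]; add 360° → +45.766°.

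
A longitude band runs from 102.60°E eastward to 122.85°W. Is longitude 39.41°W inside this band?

No

Band width going east from +102.60° to -122.85°: ((-122.85 − 102.60) mod 360) = 134.55°.
Offset of -39.41° east of the west edge: ((-39.41 − 102.60) mod 360) = 217.99°.
217.99° > 134.55° ⇒ outside.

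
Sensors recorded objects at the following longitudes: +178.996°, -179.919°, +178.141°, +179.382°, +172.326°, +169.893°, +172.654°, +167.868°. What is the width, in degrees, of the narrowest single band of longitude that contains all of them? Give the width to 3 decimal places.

Sort the longitudes: -179.919°, +167.868°, +169.893°, +172.326°, +172.654°, +178.141°, +178.996°, +179.382°.
Eastward gaps between consecutive values (wrapping around): 347.787°, 2.025°, 2.433°, 0.328°, 5.487°, 0.855°, 0.386°, 0.699°.
Largest gap = 347.787° ⇒ minimal covering band is its complement: 360° − 347.787° = 12.213°.
Band runs from +167.868° eastward to -179.919°, crossing the antimeridian.

12.213°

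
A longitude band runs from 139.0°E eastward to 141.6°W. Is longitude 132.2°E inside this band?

No

Band width going east from +139.0° to -141.6°: ((-141.6 − 139.0) mod 360) = 79.4°.
Offset of +132.2° east of the west edge: ((132.2 − 139.0) mod 360) = 353.2°.
353.2° > 79.4° ⇒ outside.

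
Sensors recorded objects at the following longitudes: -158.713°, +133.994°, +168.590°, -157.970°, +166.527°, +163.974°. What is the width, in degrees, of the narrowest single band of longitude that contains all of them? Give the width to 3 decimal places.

68.036°

Sort the longitudes: -158.713°, -157.970°, +133.994°, +163.974°, +166.527°, +168.590°.
Eastward gaps between consecutive values (wrapping around): 0.743°, 291.964°, 29.980°, 2.553°, 2.063°, 32.697°.
Largest gap = 291.964° ⇒ minimal covering band is its complement: 360° − 291.964° = 68.036°.
Band runs from +133.994° eastward to -157.970°, crossing the antimeridian.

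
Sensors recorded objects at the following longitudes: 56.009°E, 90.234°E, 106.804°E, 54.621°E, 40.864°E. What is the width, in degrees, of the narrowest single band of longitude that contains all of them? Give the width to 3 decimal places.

65.940°

Sort the longitudes: +40.864°, +54.621°, +56.009°, +90.234°, +106.804°.
Eastward gaps between consecutive values (wrapping around): 13.757°, 1.388°, 34.225°, 16.570°, 294.060°.
Largest gap = 294.060° ⇒ minimal covering band is its complement: 360° − 294.060° = 65.940°.
Band runs from +40.864° eastward to +106.804°.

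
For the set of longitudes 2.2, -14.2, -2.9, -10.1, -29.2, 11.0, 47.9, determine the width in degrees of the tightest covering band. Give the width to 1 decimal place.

77.1°

Sort the longitudes: -29.2°, -14.2°, -10.1°, -2.9°, +2.2°, +11.0°, +47.9°.
Eastward gaps between consecutive values (wrapping around): 15.0°, 4.1°, 7.2°, 5.1°, 8.8°, 36.9°, 282.9°.
Largest gap = 282.9° ⇒ minimal covering band is its complement: 360° − 282.9° = 77.1°.
Band runs from -29.2° eastward to +47.9°.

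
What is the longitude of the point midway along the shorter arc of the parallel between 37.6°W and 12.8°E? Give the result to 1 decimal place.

12.4°W

Signed shortest Δλ from -37.6° to +12.8° is +50.4°.
Midpoint longitude = -37.6° + (+50.4°)/2 = -37.6° + 25.2° = -12.4°.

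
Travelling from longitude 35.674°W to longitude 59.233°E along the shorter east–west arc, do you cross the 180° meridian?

Signed shortest Δλ = ((59.233 − -35.674 + 180) mod 360) − 180 = 94.907°.
Going east by 94.907° from -35.674° reaches +59.233° without touching 180°.

No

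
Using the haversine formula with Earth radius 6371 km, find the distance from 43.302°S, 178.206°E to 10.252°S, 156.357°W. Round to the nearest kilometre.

4421 km

Δλ = -156.357 − 178.206 = -334.563°; wrapped into (−180°, 180°]: 25.437°.
Δφ = -10.252 − -43.302 = 33.050°.
a = sin²(Δφ/2) + cos φ₁ · cos φ₂ · sin²(Δλ/2) = 0.115614.
c = 2·atan2(√a, √(1−a)) = 0.69388 rad → d = 6371·c ≈ 4420.69 km.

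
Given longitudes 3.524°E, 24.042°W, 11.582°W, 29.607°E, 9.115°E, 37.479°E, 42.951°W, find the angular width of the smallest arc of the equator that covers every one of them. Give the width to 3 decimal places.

Sort the longitudes: -42.951°, -24.042°, -11.582°, +3.524°, +9.115°, +29.607°, +37.479°.
Eastward gaps between consecutive values (wrapping around): 18.909°, 12.460°, 15.106°, 5.591°, 20.492°, 7.872°, 279.570°.
Largest gap = 279.570° ⇒ minimal covering band is its complement: 360° − 279.570° = 80.430°.
Band runs from -42.951° eastward to +37.479°.

80.430°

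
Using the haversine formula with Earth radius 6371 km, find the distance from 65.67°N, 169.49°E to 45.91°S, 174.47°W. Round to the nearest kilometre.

Δλ = -174.47 − 169.49 = -343.96°; wrapped into (−180°, 180°]: 16.04°.
Δφ = -45.91 − 65.67 = -111.58°.
a = sin²(Δφ/2) + cos φ₁ · cos φ₂ · sin²(Δλ/2) = 0.689480.
c = 2·atan2(√a, √(1−a)) = 1.95947 rad → d = 6371·c ≈ 12483.77 km.

12484 km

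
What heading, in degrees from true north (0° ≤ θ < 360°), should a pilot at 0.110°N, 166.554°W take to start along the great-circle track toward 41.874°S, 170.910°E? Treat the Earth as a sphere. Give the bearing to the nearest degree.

Δλ = 170.910 − -166.554 = 337.464°; wrapped into (−180°, 180°]: -22.536°.
θ = atan2( sin Δλ · cos φ₂ , cos φ₁ · sin φ₂ − sin φ₁ · cos φ₂ · cos Δλ )
  = atan2(-0.28538, -0.66881) = -156.892° → normalised to [0°, 360°): 203.108°.

203°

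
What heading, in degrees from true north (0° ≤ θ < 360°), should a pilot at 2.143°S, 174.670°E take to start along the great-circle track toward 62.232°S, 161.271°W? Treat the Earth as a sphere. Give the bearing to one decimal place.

167.7°

Δλ = -161.271 − 174.670 = -335.941°; wrapped into (−180°, 180°]: 24.059°.
θ = atan2( sin Δλ · cos φ₂ , cos φ₁ · sin φ₂ − sin φ₁ · cos φ₂ · cos Δλ )
  = atan2(0.18993, -0.86831) = 167.662° → normalised to [0°, 360°): 167.662°.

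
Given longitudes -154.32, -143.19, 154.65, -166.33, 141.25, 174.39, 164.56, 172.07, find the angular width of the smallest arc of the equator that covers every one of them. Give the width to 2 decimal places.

75.56°

Sort the longitudes: -166.33°, -154.32°, -143.19°, +141.25°, +154.65°, +164.56°, +172.07°, +174.39°.
Eastward gaps between consecutive values (wrapping around): 12.01°, 11.13°, 284.44°, 13.40°, 9.91°, 7.51°, 2.32°, 19.28°.
Largest gap = 284.44° ⇒ minimal covering band is its complement: 360° − 284.44° = 75.56°.
Band runs from +141.25° eastward to -143.19°, crossing the antimeridian.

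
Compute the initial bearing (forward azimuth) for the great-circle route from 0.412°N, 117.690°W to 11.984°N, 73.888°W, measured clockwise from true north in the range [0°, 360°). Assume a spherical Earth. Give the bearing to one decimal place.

73.3°

Δλ = -73.888 − -117.690 = 43.802°.
θ = atan2( sin Δλ · cos φ₂ , cos φ₁ · sin φ₂ − sin φ₁ · cos φ₂ · cos Δλ )
  = atan2(0.67708, 0.20256) = 73.345° → normalised to [0°, 360°): 73.345°.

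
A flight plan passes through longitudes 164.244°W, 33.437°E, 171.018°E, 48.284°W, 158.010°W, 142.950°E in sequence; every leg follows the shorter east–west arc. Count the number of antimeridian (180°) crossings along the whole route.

3

Leg 1: -164.244° → +33.437°, shortest Δλ = -162.319° (west) — crosses 180°.
Leg 2: +33.437° → +171.018°, shortest Δλ = 137.581° (east) — does not cross 180°.
Leg 3: +171.018° → -48.284°, shortest Δλ = 140.698° (east) — crosses 180°.
Leg 4: -48.284° → -158.010°, shortest Δλ = -109.726° (west) — does not cross 180°.
Leg 5: -158.010° → +142.950°, shortest Δλ = -59.04° (west) — crosses 180°.
Total crossings: 3.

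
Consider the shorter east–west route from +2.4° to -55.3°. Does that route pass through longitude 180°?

Signed shortest Δλ = ((-55.3 − 2.4 + 180) mod 360) − 180 = -57.7°.
Going west by 57.7° from +2.4° reaches -55.3° without touching 180°.

No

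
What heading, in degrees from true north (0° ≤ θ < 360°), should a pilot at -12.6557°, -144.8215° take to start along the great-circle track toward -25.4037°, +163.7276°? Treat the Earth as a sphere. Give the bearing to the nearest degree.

Δλ = 163.7276 − -144.8215 = 308.5491°; wrapped into (−180°, 180°]: -51.4509°.
θ = atan2( sin Δλ · cos φ₂ , cos φ₁ · sin φ₂ − sin φ₁ · cos φ₂ · cos Δλ )
  = atan2(-0.70645, -0.29524) = -112.681° → normalised to [0°, 360°): 247.319°.

247°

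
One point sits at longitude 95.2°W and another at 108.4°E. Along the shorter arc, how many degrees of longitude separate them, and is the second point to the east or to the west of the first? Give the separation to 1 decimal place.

156.4° west

Raw difference: 108.4 − -95.2 = 203.6°.
Normalise into (−180°, 180°]: 203.6° − 360° = -156.4°.
Negative ⇒ the second point lies to the west; separation 156.4°.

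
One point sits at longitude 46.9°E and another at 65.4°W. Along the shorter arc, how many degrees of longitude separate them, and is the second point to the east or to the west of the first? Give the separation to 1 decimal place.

Raw difference: -65.4 − 46.9 = -112.3°.
Normalise into (−180°, 180°]: -112.3° stays -112.3°.
Negative ⇒ the second point lies to the west; separation 112.3°.

112.3° west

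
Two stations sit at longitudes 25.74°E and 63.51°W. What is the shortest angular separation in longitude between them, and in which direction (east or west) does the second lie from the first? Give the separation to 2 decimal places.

89.25° west

Raw difference: -63.51 − 25.74 = -89.25°.
Normalise into (−180°, 180°]: -89.25° stays -89.25°.
Negative ⇒ the second point lies to the west; separation 89.25°.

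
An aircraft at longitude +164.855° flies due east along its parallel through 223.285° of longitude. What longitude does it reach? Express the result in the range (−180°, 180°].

Start at +164.855°; shift +223.285° → +388.140°.
+388.140° lies outside (−180°, 180°]; subtract 360° → +28.140°.

+28.140°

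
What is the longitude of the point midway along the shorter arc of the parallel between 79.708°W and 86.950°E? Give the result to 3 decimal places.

3.621°E

Signed shortest Δλ from -79.708° to +86.950° is +166.658°.
Midpoint longitude = -79.708° + (+166.658°)/2 = -79.708° + 83.329° = +3.621°.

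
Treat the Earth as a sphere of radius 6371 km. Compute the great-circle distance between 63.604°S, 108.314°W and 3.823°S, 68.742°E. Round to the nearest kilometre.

12514 km

Δλ = 68.742 − -108.314 = 177.056°.
Δφ = -3.823 − -63.604 = 59.781°.
a = sin²(Δφ/2) + cos φ₁ · cos φ₂ · sin²(Δλ/2) = 0.691637.
c = 2·atan2(√a, √(1−a)) = 1.96414 rad → d = 6371·c ≈ 12513.51 km.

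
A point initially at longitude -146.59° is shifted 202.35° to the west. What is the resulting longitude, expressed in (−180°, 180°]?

+11.06°

Start at -146.59°; shift −202.35° → -348.94°.
-348.94° lies outside (−180°, 180°]; add 360° → +11.06°.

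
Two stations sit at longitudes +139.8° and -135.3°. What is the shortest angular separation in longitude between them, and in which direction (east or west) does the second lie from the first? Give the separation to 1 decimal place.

Raw difference: -135.3 − 139.8 = -275.1°.
Normalise into (−180°, 180°]: -275.1° + 360° = 84.9°.
Positive ⇒ the second point lies to the east; separation 84.9°.

84.9° east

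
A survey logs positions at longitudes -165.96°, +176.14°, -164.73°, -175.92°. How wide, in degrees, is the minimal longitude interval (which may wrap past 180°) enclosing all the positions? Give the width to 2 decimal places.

Sort the longitudes: -175.92°, -165.96°, -164.73°, +176.14°.
Eastward gaps between consecutive values (wrapping around): 9.96°, 1.23°, 340.87°, 7.94°.
Largest gap = 340.87° ⇒ minimal covering band is its complement: 360° − 340.87° = 19.13°.
Band runs from +176.14° eastward to -164.73°, crossing the antimeridian.

19.13°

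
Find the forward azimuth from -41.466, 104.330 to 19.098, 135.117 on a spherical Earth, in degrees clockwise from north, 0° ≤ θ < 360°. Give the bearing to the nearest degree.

Δλ = 135.117 − 104.330 = 30.787°.
θ = atan2( sin Δλ · cos φ₂ , cos φ₁ · sin φ₂ − sin φ₁ · cos φ₂ · cos Δλ )
  = atan2(0.48368, 0.78272) = 31.714° → normalised to [0°, 360°): 31.714°.

32°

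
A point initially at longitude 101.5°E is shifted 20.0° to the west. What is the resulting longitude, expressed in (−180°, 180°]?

Start at +101.5°; shift −20.0° → +81.5°.
+81.5° already lies in (−180°, 180°].

81.5°E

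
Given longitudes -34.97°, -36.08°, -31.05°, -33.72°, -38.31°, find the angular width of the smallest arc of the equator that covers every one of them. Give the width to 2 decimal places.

7.26°

Sort the longitudes: -38.31°, -36.08°, -34.97°, -33.72°, -31.05°.
Eastward gaps between consecutive values (wrapping around): 2.23°, 1.11°, 1.25°, 2.67°, 352.74°.
Largest gap = 352.74° ⇒ minimal covering band is its complement: 360° − 352.74° = 7.26°.
Band runs from -38.31° eastward to -31.05°.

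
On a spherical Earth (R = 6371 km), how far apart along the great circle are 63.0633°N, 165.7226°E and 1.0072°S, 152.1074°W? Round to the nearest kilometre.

7932 km

Δλ = -152.1074 − 165.7226 = -317.8300°; wrapped into (−180°, 180°]: 42.1700°.
Δφ = -1.0072 − 63.0633 = -64.0705°.
a = sin²(Δφ/2) + cos φ₁ · cos φ₂ · sin²(Δλ/2) = 0.339987.
c = 2·atan2(√a, √(1−a)) = 1.24504 rad → d = 6371·c ≈ 7932.15 km.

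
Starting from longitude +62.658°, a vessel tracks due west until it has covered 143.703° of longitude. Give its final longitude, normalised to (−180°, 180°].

Start at +62.658°; shift −143.703° → -81.045°.
-81.045° already lies in (−180°, 180°].

-81.045°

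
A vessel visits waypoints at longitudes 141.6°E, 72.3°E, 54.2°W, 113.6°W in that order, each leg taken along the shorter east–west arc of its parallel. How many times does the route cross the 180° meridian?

0

Leg 1: +141.6° → +72.3°, shortest Δλ = -69.3° (west) — does not cross 180°.
Leg 2: +72.3° → -54.2°, shortest Δλ = -126.5° (west) — does not cross 180°.
Leg 3: -54.2° → -113.6°, shortest Δλ = -59.4° (west) — does not cross 180°.
Total crossings: 0.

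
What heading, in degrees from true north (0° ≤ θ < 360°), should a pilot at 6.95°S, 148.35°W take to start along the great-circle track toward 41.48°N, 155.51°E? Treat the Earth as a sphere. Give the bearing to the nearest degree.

Δλ = 155.51 − -148.35 = 303.86°; wrapped into (−180°, 180°]: -56.14°.
θ = atan2( sin Δλ · cos φ₂ , cos φ₁ · sin φ₂ − sin φ₁ · cos φ₂ · cos Δλ )
  = atan2(-0.62213, 0.70800) = -41.306° → normalised to [0°, 360°): 318.694°.

319°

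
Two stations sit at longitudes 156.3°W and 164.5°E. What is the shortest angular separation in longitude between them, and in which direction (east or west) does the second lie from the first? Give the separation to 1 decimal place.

Raw difference: 164.5 − -156.3 = 320.8°.
Normalise into (−180°, 180°]: 320.8° − 360° = -39.2°.
Negative ⇒ the second point lies to the west; separation 39.2°.

39.2° west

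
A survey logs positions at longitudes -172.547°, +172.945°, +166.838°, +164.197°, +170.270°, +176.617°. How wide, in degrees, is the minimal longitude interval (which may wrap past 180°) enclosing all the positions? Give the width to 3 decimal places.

Sort the longitudes: -172.547°, +164.197°, +166.838°, +170.270°, +172.945°, +176.617°.
Eastward gaps between consecutive values (wrapping around): 336.744°, 2.641°, 3.432°, 2.675°, 3.672°, 10.836°.
Largest gap = 336.744° ⇒ minimal covering band is its complement: 360° − 336.744° = 23.256°.
Band runs from +164.197° eastward to -172.547°, crossing the antimeridian.

23.256°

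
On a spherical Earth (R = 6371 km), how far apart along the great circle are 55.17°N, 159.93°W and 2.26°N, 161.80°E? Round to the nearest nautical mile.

3680 nmi

Δλ = 161.80 − -159.93 = 321.73°; wrapped into (−180°, 180°]: -38.27°.
Δφ = 2.26 − 55.17 = -52.91°.
a = sin²(Δφ/2) + cos φ₁ · cos φ₂ · sin²(Δλ/2) = 0.259787.
c = 2·atan2(√a, √(1−a)) = 1.06966 rad → d = 6371·c ≈ 6814.78 km ≈ 3679.69 nmi.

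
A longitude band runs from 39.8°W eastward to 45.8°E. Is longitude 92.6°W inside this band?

No

Band width going east from -39.8° to +45.8°: ((45.8 − -39.8) mod 360) = 85.6°.
Offset of -92.6° east of the west edge: ((-92.6 − -39.8) mod 360) = 307.2°.
307.2° > 85.6° ⇒ outside.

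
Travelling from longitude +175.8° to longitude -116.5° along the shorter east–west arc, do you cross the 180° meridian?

Naïve |-116.5 − 175.8| = 292.3° > 180°, so the shorter arc goes the other way round — across 180°.
Signed shortest Δλ = ((-116.5 − 175.8 + 180) mod 360) − 180 = 67.7°.
Going east by 67.7° from +175.8° passes through 180° before reaching -116.5°.

Yes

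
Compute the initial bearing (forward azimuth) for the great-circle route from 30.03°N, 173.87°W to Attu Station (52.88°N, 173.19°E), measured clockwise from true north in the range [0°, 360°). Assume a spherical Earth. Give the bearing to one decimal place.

Δλ = 173.19 − -173.87 = 347.06°; wrapped into (−180°, 180°]: -12.94°.
θ = atan2( sin Δλ · cos φ₂ , cos φ₁ · sin φ₂ − sin φ₁ · cos φ₂ · cos Δλ )
  = atan2(-0.13514, 0.39599) = -18.843° → normalised to [0°, 360°): 341.157°.

341.2°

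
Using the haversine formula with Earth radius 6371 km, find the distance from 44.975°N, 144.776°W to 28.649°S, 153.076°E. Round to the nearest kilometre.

Δλ = 153.076 − -144.776 = 297.852°; wrapped into (−180°, 180°]: -62.148°.
Δφ = -28.649 − 44.975 = -73.624°.
a = sin²(Δφ/2) + cos φ₁ · cos φ₂ · sin²(Δλ/2) = 0.524417.
c = 2·atan2(√a, √(1−a)) = 1.61965 rad → d = 6371·c ≈ 10318.79 km.

10319 km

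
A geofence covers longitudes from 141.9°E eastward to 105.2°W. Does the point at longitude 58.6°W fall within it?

No

Band width going east from +141.9° to -105.2°: ((-105.2 − 141.9) mod 360) = 112.9°.
Offset of -58.6° east of the west edge: ((-58.6 − 141.9) mod 360) = 159.5°.
159.5° > 112.9° ⇒ outside.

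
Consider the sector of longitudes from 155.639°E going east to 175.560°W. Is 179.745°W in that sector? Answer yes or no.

Yes

Band width going east from +155.639° to -175.560°: ((-175.560 − 155.639) mod 360) = 28.801°.
Offset of -179.745° east of the west edge: ((-179.745 − 155.639) mod 360) = 24.616°.
24.616° ≤ 28.801° ⇒ inside.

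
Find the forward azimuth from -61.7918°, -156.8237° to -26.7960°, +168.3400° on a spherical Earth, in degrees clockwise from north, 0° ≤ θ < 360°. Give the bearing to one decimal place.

310.3°

Δλ = 168.3400 − -156.8237 = 325.1637°; wrapped into (−180°, 180°]: -34.8363°.
θ = atan2( sin Δλ · cos φ₂ , cos φ₁ · sin φ₂ − sin φ₁ · cos φ₂ · cos Δλ )
  = atan2(-0.50989, 0.43255) = -49.692° → normalised to [0°, 360°): 310.308°.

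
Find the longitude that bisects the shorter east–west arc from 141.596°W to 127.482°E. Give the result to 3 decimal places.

Signed shortest Δλ from -141.596° to +127.482° is -90.922°.
Midpoint longitude = -141.596° + (-90.922°)/2 = -141.596° − 45.461° = -187.057°.
Normalise into (−180°, 180°]: +172.943°.
(The naïve average (-141.596 + +127.482)/2 = -7.057° is on the wrong side of the globe.)

172.943°E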